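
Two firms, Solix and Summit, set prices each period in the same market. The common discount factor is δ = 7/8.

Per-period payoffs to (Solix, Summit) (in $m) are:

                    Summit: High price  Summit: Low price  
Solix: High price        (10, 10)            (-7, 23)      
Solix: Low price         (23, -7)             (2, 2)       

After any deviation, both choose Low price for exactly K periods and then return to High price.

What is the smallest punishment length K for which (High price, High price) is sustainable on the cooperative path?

2

IC: δ(1−δ^K)/(1−δ) ≥ (23−10)/(10−2) = 13/8.
With δ = 7/8: need 1 − δ^K ≥ 13/8·(1−7/8)/(7/8), i.e. δ^K ≤ 0.7679.
Since (7/8)^1 = 0.8750 and (7/8)^2 = 0.7656, the smallest such K is 2.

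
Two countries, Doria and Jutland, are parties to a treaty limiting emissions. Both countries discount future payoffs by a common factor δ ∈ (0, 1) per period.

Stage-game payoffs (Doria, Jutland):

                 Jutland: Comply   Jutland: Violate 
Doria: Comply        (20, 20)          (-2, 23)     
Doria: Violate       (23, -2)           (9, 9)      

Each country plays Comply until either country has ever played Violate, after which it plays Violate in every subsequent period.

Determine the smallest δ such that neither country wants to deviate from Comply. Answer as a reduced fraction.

One-period gain from deviating is 23 − 20 = 3. The loss is 20 − 9 = 11 in every subsequent period, with present value 11·δ/(1−δ).
Deviation is unprofitable when 11·δ/(1−δ) ≥ 3, i.e. δ/(1−δ) ≥ 3/11.
Equivalently δ ≥ 3/(3+11) = 3/14.

3/14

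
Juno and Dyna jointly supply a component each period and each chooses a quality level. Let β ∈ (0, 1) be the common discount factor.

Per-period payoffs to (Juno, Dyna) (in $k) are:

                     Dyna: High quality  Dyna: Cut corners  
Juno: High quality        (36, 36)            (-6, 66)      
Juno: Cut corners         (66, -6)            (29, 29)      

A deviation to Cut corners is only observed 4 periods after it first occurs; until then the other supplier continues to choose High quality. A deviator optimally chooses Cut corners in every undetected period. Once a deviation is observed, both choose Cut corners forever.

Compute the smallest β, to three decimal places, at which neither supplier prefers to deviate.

A deviator earns 66 for 4 periods, then 29 forever; cooperating earns 36 forever. Multiplying the IC by (1−β):
36 ≥ 66(1−β^4) + 29β^4, so 37·β^4 ≥ 30 and β^4 ≥ 30/37.
β ≥ (30/37)^(1/4) ≈ 0.949.

0.949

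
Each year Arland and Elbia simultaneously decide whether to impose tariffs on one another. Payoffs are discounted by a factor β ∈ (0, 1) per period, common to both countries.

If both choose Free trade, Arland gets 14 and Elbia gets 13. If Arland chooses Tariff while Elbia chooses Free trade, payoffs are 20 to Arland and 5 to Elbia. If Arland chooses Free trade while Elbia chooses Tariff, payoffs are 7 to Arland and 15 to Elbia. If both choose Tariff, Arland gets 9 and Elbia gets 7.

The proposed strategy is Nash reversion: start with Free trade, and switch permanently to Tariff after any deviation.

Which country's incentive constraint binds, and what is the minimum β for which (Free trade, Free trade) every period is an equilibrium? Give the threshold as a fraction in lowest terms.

Arland; β ≥ 6/11

For Arland: deviation gain 20−14 = 6, per-period punishment loss 14−9 = 5. IC gives β ≥ 6/11.
For Elbia: gain 2, loss 6 per period, so β ≥ 2/8 = 1/4.
The tighter constraint is Arland's, so cooperation needs β ≥ 6/11.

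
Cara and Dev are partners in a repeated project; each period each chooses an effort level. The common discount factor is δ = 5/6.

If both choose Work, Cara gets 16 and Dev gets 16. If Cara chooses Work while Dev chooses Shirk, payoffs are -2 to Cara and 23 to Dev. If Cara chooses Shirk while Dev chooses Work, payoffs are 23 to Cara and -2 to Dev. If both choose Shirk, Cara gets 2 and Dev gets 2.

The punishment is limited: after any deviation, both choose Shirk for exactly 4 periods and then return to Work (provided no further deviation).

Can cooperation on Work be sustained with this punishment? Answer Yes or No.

Yes

Comparing payoff streams over the 5 periods until play realigns: cooperate → 16(1+δ+…+δ^4); deviate → 23 + 2(δ+…+δ^4).
Cooperation is sustained iff (16−2)(δ+…+δ^4) ≥ 23−16.
δ+…+δ^4 = 5/6·(1−(5/6)^4)/(1−5/6) = 2.5887, and (23−16)/(16−2) = 0.5000.
2.5887 ≥ 0.5000, so cooperation is sustainable.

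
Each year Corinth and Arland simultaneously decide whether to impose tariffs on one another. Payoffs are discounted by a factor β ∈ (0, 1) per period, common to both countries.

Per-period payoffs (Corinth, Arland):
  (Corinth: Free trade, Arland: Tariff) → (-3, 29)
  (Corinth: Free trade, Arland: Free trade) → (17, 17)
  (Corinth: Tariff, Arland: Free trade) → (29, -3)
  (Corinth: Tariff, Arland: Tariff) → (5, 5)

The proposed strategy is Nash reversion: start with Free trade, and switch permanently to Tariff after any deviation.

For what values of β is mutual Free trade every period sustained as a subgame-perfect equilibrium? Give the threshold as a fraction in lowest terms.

One-period gain from deviating is 29 − 17 = 12. The loss is 17 − 5 = 12 in every subsequent period, with present value 12·β/(1−β).
Deviation is unprofitable when 12·β/(1−β) ≥ 12, i.e. β/(1−β) ≥ 1.
Equivalently β ≥ 12/(12+12) = 1/2.

1/2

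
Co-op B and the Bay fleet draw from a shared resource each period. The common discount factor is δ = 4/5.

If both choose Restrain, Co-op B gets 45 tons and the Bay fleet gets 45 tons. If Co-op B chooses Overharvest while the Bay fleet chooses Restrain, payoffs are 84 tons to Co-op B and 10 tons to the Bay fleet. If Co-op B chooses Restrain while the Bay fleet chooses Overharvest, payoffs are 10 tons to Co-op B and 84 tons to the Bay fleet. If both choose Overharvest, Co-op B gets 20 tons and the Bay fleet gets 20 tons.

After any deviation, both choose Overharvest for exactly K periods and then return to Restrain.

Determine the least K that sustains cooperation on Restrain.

3

No profitable deviation requires (45−20)(δ+…+δ^K) ≥ 84−45, i.e. δ+…+δ^K ≥ 39/25 ≈ 1.5600.
With δ = 4/5, the partial sums are K=1: 0.8000, K=2: 1.4400, K=3: 1.9520.
K = 3 is the first length at which the sum reaches 1.5600.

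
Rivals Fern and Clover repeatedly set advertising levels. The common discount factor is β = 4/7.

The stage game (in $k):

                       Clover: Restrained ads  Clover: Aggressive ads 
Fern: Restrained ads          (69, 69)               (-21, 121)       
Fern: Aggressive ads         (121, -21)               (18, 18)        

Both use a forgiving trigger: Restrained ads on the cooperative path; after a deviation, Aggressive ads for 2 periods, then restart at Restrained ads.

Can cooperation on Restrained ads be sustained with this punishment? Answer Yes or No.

No

IC: β+…+β^2 ≥ (121−69)/(69−18) = 52/51.
At β = 4/7: partial sum = 0.8980 < 1.0196. Cooperation not sustainable.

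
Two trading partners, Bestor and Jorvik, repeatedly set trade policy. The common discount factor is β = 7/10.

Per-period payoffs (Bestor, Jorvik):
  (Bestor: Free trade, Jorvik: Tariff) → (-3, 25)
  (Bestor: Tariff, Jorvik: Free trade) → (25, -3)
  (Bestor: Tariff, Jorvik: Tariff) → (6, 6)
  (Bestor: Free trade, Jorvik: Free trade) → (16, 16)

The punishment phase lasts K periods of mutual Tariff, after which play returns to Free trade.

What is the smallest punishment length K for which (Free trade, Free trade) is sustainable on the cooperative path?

No profitable deviation requires (16−6)(β+…+β^K) ≥ 25−16, i.e. β+…+β^K ≥ 9/10 ≈ 0.9000.
With β = 7/10, the partial sums are K=1: 0.7000, K=2: 1.1900.
K = 2 is the first length at which the sum reaches 0.9000.

2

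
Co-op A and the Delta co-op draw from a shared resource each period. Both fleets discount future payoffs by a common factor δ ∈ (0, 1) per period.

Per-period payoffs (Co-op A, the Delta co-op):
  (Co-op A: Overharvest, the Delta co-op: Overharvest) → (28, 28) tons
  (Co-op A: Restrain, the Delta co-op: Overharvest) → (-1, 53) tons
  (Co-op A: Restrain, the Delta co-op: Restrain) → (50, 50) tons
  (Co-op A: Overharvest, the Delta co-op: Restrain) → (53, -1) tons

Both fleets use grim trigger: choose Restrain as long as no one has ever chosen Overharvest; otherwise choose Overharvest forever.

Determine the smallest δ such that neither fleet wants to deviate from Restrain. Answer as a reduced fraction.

Under grim trigger the critical discount factor is (T−C)/(T−P) with T = 53, C = 50, P = 28.
δ* = (53−50)/(53−28) = 3/25.

3/25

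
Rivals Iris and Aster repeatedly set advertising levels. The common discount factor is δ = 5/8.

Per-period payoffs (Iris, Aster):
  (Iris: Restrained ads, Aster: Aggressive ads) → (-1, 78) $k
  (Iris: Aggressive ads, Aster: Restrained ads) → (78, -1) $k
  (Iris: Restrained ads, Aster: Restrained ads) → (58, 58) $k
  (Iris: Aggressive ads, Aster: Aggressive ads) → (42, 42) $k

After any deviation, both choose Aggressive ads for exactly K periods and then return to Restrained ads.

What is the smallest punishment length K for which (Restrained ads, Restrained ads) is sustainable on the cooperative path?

3

IC: δ(1−δ^K)/(1−δ) ≥ (78−58)/(58−42) = 5/4.
With δ = 5/8: need 1 − δ^K ≥ 5/4·(1−5/8)/(5/8), i.e. δ^K ≤ 0.2500.
Since (5/8)^2 = 0.3906 and (5/8)^3 = 0.2441, the smallest such K is 3.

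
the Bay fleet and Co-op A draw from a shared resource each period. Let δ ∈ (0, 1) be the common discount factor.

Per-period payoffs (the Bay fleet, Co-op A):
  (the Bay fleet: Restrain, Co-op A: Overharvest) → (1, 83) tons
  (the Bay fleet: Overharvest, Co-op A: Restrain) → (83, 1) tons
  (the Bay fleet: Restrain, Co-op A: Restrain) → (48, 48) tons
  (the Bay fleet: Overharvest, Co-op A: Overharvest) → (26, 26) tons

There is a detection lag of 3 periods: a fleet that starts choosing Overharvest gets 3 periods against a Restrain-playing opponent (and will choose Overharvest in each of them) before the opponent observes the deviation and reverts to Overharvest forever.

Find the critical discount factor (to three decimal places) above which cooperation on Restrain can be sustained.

The best deviation is to choose Overharvest for all 3 undetected periods, earning 83 each, then 26 forever once detected.
Deviation value: 83(1−δ^3)/(1−δ) + 26δ^3/(1−δ); cooperation value: 48/(1−δ).
IC: 48 ≥ 83(1−δ^3) + 26δ^3 = 83 − 57δ^3.
So δ^3 ≥ 35/57, giving δ ≥ (35/57)^(1/3) ≈ 0.850.

0.850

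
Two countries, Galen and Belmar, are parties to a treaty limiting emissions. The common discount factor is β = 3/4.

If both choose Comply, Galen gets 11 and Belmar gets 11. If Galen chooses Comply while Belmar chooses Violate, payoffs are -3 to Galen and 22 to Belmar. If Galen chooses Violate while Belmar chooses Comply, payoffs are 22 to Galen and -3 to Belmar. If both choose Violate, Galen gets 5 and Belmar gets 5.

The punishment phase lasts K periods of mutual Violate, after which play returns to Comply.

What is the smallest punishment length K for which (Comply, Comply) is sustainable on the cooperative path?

4

IC: β(1−β^K)/(1−β) ≥ (22−11)/(11−5) = 11/6.
With β = 3/4: need 1 − β^K ≥ 11/6·(1−3/4)/(3/4), i.e. β^K ≤ 0.3889.
Since (3/4)^3 = 0.4219 and (3/4)^4 = 0.3164, the smallest such K is 4.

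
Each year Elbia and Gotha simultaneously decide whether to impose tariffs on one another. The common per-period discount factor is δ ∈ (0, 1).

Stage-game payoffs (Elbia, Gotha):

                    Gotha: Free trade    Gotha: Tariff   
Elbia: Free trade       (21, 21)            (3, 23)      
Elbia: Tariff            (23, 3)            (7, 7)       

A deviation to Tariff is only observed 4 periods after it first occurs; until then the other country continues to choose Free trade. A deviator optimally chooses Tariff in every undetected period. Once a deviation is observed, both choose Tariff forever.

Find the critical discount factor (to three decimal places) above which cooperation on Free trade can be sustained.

A deviator earns 23 for 4 periods, then 7 forever; cooperating earns 21 forever. Multiplying the IC by (1−δ):
21 ≥ 23(1−δ^4) + 7δ^4, so 16·δ^4 ≥ 2 and δ^4 ≥ 1/8.
δ ≥ (1/8)^(1/4) ≈ 0.595.

0.595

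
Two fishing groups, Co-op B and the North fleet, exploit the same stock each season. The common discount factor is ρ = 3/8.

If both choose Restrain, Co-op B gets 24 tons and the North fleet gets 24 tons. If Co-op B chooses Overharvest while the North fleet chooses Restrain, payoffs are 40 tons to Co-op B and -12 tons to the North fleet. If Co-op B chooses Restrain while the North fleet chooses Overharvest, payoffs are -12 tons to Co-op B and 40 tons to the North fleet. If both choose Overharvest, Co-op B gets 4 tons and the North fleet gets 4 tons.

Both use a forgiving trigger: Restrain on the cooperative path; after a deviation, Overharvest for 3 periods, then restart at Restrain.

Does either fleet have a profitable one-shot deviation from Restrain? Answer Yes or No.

Yes

IC: ρ+…+ρ^3 ≥ (40−24)/(24−4) = 4/5.
At ρ = 3/8: partial sum = 0.5684 < 0.8000. Cooperation not sustainable.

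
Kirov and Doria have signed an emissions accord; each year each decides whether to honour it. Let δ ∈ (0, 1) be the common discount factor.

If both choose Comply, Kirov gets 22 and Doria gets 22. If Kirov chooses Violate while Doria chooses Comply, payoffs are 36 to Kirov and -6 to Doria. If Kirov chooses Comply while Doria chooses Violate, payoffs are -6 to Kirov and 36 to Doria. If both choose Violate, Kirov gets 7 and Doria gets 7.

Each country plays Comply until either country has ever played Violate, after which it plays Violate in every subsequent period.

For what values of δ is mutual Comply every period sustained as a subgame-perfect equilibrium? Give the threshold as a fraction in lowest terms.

14/29

One-period gain from deviating is 36 − 22 = 14. The loss is 22 − 7 = 15 in every subsequent period, with present value 15·δ/(1−δ).
Deviation is unprofitable when 15·δ/(1−δ) ≥ 14, i.e. δ/(1−δ) ≥ 14/15.
Equivalently δ ≥ 14/(14+15) = 14/29.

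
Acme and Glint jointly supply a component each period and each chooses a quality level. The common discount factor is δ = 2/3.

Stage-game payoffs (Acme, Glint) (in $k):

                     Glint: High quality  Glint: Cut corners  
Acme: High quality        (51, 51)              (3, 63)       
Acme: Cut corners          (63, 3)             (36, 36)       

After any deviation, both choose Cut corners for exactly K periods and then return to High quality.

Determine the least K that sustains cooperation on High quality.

2

Need Σ_{k=1}^{K} δ^k ≥ (63−51)/(51−36) = 0.8000 at δ = 2/3.
At K = 1 the sum is 0.6667 < 0.8000; at K = 2 it is 1.1111 ≥ 0.8000.
So the minimum punishment length is K = 2.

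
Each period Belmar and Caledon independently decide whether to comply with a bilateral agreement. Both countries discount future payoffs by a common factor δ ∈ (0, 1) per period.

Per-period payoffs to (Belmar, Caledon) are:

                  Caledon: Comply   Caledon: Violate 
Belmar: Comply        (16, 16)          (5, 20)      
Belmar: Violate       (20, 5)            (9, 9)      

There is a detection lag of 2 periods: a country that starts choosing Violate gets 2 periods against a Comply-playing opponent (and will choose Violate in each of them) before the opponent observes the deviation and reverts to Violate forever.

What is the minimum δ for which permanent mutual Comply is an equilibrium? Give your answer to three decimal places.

0.603

The best deviation is to choose Violate for all 2 undetected periods, earning 20 each, then 9 forever once detected.
Deviation value: 20(1−δ^2)/(1−δ) + 9δ^2/(1−δ); cooperation value: 16/(1−δ).
IC: 16 ≥ 20(1−δ^2) + 9δ^2 = 20 − 11δ^2.
So δ^2 ≥ 4/11, giving δ ≥ (4/11)^(1/2) ≈ 0.603.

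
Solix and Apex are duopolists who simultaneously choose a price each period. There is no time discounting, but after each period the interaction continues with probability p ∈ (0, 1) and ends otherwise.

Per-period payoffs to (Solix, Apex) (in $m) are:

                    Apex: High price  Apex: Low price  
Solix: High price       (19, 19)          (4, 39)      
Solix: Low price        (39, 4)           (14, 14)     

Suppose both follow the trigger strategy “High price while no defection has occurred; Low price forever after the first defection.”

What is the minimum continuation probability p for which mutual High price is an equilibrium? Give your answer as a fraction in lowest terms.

With no time discounting, the continuation probability p plays the role of the discount factor.
Grim-trigger IC: 19/(1−p) ≥ 39 + 14p/(1−p) ⇒ p ≥ (39−19)/(39−14) = 4/5.

4/5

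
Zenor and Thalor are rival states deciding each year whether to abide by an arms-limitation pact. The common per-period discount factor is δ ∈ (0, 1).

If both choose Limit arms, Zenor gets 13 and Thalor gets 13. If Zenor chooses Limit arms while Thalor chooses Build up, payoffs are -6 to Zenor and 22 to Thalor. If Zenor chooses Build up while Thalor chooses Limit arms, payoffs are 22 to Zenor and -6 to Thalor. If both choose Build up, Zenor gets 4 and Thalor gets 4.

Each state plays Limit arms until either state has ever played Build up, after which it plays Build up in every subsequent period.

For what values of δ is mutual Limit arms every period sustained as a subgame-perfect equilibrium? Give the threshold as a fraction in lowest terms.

One-period gain from deviating is 22 − 13 = 9. The loss is 13 − 4 = 9 in every subsequent period, with present value 9·δ/(1−δ).
Deviation is unprofitable when 9·δ/(1−δ) ≥ 9, i.e. δ/(1−δ) ≥ 1.
Equivalently δ ≥ 9/(9+9) = 1/2.

1/2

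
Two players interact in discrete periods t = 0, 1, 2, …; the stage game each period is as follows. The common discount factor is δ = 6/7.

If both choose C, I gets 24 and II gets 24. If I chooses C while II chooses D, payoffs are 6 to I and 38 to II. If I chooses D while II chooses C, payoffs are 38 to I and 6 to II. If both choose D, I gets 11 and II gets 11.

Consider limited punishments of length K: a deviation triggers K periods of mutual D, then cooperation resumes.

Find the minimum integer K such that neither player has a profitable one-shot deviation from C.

2

No profitable deviation requires (24−11)(δ+…+δ^K) ≥ 38−24, i.e. δ+…+δ^K ≥ 14/13 ≈ 1.0769.
With δ = 6/7, the partial sums are K=1: 0.8571, K=2: 1.5918.
K = 2 is the first length at which the sum reaches 1.0769.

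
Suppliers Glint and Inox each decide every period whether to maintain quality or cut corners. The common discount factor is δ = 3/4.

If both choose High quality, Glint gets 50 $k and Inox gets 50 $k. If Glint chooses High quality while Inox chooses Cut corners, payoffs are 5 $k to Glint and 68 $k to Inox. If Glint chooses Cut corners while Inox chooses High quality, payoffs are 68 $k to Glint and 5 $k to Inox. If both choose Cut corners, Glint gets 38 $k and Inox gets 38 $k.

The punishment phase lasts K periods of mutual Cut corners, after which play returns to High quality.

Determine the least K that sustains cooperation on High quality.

IC: δ(1−δ^K)/(1−δ) ≥ (68−50)/(50−38) = 3/2.
With δ = 3/4: need 1 − δ^K ≥ 3/2·(1−3/4)/(3/4), i.e. δ^K ≤ 0.5000.
Since (3/4)^2 = 0.5625 and (3/4)^3 = 0.4219, the smallest such K is 3.

3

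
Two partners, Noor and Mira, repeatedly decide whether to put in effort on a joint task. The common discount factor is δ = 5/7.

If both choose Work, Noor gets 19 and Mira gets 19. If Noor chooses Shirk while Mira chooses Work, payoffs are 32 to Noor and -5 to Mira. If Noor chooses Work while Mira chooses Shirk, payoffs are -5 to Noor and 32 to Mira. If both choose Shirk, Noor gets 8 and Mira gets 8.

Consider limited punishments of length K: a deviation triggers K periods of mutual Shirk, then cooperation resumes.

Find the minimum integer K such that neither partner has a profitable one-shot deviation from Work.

2

Need Σ_{k=1}^{K} δ^k ≥ (32−19)/(19−8) = 1.1818 at δ = 5/7.
At K = 1 the sum is 0.7143 < 1.1818; at K = 2 it is 1.2245 ≥ 1.1818.
So the minimum punishment length is K = 2.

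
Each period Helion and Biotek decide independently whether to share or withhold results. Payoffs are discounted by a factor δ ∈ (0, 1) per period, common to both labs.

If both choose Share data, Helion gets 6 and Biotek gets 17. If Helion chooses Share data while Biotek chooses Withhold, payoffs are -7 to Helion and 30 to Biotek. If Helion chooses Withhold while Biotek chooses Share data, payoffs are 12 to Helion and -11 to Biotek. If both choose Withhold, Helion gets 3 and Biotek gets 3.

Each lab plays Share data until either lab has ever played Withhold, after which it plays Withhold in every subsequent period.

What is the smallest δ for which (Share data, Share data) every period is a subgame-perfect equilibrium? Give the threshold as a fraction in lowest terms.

Helion's threshold: (12−6)/(12−3) = 2/3.
Biotek's threshold: (30−17)/(30−3) = 13/27.
2/3 > 13/27, so Helion binds and δ* = 2/3.

2/3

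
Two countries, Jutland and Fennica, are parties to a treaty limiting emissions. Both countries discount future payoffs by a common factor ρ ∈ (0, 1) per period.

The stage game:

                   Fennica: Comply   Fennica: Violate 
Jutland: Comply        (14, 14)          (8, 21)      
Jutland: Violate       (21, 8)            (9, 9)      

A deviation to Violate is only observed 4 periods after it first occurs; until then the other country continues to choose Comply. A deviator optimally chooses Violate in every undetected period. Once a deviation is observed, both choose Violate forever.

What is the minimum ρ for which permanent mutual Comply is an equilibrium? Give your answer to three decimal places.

0.874

A deviator earns 21 for 4 periods, then 9 forever; cooperating earns 14 forever. Multiplying the IC by (1−ρ):
14 ≥ 21(1−ρ^4) + 9ρ^4, so 12·ρ^4 ≥ 7 and ρ^4 ≥ 7/12.
ρ ≥ (7/12)^(1/4) ≈ 0.874.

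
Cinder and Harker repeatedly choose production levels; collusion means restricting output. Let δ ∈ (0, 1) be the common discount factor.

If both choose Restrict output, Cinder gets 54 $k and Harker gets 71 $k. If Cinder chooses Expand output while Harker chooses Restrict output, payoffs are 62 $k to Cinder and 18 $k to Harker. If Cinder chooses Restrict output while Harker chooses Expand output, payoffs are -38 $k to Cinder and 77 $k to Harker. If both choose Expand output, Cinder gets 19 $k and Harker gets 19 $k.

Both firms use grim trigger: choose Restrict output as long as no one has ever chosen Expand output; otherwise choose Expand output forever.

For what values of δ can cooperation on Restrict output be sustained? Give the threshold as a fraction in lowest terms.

8/43

For Cinder: deviation gain 62−54 = 8, per-period punishment loss 54−19 = 35. IC gives δ ≥ 8/43.
For Harker: gain 6, loss 52 per period, so δ ≥ 6/58 = 3/29.
The tighter constraint is Cinder's, so cooperation needs δ ≥ 8/43.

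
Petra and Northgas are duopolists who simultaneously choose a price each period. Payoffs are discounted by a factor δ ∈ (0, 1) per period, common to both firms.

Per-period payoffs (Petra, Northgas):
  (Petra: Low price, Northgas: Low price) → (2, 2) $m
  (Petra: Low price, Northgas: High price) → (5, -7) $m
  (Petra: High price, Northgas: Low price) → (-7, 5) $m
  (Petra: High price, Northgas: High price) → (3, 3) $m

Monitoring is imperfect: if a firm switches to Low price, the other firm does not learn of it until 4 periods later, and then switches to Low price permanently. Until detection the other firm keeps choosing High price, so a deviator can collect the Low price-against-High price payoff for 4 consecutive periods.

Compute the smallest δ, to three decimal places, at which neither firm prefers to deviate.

The best deviation is to choose Low price for all 4 undetected periods, earning 5 each, then 2 forever once detected.
Deviation value: 5(1−δ^4)/(1−δ) + 2δ^4/(1−δ); cooperation value: 3/(1−δ).
IC: 3 ≥ 5(1−δ^4) + 2δ^4 = 5 − 3δ^4.
So δ^4 ≥ 2/3, giving δ ≥ (2/3)^(1/4) ≈ 0.904.

0.904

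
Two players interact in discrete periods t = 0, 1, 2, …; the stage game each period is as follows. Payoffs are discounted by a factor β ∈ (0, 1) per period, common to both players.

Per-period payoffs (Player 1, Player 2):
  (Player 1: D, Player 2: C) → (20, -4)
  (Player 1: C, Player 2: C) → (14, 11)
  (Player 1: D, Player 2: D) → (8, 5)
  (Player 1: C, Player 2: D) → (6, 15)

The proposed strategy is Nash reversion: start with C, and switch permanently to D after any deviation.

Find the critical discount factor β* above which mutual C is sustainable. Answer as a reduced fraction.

1/2

For Player 1: deviation gain 20−14 = 6, per-period punishment loss 14−8 = 6. IC gives β ≥ 6/12 = 1/2.
For Player 2: gain 4, loss 6 per period, so β ≥ 4/10 = 2/5.
The tighter constraint is Player 1's, so cooperation needs β ≥ 1/2.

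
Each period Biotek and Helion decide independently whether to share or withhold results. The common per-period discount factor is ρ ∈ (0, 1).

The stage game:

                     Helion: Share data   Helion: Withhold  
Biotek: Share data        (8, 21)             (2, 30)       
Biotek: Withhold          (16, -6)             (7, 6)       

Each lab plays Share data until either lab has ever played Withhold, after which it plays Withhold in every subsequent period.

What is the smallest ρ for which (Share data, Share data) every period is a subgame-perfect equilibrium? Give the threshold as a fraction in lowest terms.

For Biotek: deviation gain 16−8 = 8, per-period punishment loss 8−7 = 1. IC gives ρ ≥ 8/9.
For Helion: gain 9, loss 15 per period, so ρ ≥ 9/24 = 3/8.
The tighter constraint is Biotek's, so cooperation needs ρ ≥ 8/9.

8/9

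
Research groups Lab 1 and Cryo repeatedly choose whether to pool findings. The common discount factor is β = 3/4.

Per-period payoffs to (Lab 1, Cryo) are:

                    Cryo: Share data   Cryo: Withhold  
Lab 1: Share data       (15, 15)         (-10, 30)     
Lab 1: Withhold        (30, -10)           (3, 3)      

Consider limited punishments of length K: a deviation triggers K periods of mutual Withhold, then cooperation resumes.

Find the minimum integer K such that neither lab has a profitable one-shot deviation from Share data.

No profitable deviation requires (15−3)(β+…+β^K) ≥ 30−15, i.e. β+…+β^K ≥ 5/4 ≈ 1.2500.
With β = 3/4, the partial sums are K=1: 0.7500, K=2: 1.3125.
K = 2 is the first length at which the sum reaches 1.2500.

2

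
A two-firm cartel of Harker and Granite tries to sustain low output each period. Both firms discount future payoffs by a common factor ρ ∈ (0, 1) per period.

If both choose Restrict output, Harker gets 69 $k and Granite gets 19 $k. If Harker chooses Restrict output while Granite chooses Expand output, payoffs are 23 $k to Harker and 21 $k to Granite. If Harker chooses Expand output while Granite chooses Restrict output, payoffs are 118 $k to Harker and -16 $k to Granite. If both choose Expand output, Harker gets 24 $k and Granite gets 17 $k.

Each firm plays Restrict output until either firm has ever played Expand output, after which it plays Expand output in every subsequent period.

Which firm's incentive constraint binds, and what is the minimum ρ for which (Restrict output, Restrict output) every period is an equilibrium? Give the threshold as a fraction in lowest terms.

For Harker: deviation gain 118−69 = 49, per-period punishment loss 69−24 = 45. IC gives ρ ≥ 49/94.
For Granite: gain 2, loss 2 per period, so ρ ≥ 2/4 = 1/2.
The tighter constraint is Harker's, so cooperation needs ρ ≥ 49/94.

Harker; ρ ≥ 49/94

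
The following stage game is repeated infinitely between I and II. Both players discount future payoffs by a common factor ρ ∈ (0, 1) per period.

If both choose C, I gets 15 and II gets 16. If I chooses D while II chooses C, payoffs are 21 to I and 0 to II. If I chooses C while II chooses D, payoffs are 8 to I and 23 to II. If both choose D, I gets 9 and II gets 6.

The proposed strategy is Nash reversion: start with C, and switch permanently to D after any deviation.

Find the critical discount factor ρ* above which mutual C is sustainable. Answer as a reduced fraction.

1/2

For I: deviation gain 21−15 = 6, per-period punishment loss 15−9 = 6. IC gives ρ ≥ 6/12 = 1/2.
For II: gain 7, loss 10 per period, so ρ ≥ 7/17.
The tighter constraint is I's, so cooperation needs ρ ≥ 1/2.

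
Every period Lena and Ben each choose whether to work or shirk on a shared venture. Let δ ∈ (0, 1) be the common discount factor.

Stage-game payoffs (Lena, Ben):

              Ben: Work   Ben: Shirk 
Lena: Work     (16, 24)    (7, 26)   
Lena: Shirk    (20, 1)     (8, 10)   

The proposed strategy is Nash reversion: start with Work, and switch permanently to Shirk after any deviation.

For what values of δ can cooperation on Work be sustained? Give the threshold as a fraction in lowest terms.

1/3

Lena's threshold: (20−16)/(20−8) = 1/3.
Ben's threshold: (26−24)/(26−10) = 1/8.
1/3 > 1/8, so Lena binds and δ* = 1/3.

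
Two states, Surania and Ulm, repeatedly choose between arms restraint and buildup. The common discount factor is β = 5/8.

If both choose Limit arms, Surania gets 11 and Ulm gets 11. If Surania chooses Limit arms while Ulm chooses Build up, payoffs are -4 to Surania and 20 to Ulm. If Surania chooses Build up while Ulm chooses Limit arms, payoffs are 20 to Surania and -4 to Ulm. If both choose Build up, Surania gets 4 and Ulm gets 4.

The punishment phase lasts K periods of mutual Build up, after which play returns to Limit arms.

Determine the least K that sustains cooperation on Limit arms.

No profitable deviation requires (11−4)(β+…+β^K) ≥ 20−11, i.e. β+…+β^K ≥ 9/7 ≈ 1.2857.
With β = 5/8, the partial sums are K=1: 0.6250, K=2: 1.0156, K=3: 1.2598, K=4: 1.4124.
K = 4 is the first length at which the sum reaches 1.2857.

4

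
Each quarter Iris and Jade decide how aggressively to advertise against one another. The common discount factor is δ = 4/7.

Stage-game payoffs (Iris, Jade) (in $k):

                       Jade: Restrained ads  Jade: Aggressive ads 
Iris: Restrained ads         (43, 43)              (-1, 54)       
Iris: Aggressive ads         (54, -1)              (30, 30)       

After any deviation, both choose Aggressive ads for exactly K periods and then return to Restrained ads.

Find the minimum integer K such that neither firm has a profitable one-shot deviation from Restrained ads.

2

No profitable deviation requires (43−30)(δ+…+δ^K) ≥ 54−43, i.e. δ+…+δ^K ≥ 11/13 ≈ 0.8462.
With δ = 4/7, the partial sums are K=1: 0.5714, K=2: 0.8980.
K = 2 is the first length at which the sum reaches 0.8462.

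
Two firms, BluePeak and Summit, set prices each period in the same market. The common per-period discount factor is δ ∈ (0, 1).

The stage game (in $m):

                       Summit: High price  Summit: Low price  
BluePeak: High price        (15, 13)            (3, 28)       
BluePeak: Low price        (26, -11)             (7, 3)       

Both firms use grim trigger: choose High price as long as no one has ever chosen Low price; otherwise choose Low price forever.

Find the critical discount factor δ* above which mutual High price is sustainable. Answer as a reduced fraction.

3/5

BluePeak's threshold: (26−15)/(26−7) = 11/19.
Summit's threshold: (28−13)/(28−3) = 3/5.
11/19 < 3/5, so Summit binds and δ* = 3/5.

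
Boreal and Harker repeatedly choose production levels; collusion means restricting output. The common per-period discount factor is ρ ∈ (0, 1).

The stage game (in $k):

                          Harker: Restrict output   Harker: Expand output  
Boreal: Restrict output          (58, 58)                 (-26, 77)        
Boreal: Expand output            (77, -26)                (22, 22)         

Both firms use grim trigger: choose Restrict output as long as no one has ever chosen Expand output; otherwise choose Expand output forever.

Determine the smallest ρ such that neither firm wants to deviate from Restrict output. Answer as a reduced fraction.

One-period gain from deviating is 77 − 58 = 19. The loss is 58 − 22 = 36 in every subsequent period, with present value 36·ρ/(1−ρ).
Deviation is unprofitable when 36·ρ/(1−ρ) ≥ 19, i.e. ρ/(1−ρ) ≥ 19/36.
Equivalently ρ ≥ 19/(19+36) = 19/55.

19/55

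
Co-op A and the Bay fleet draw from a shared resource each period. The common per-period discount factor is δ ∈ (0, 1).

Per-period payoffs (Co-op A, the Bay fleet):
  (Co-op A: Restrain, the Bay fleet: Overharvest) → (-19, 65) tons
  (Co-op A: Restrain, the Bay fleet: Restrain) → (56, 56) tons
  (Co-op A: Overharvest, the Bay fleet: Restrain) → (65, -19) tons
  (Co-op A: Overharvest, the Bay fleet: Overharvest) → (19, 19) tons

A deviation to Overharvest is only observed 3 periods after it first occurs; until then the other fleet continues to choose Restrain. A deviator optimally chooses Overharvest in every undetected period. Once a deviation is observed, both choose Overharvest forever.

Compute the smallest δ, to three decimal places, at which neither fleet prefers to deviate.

Deviating for the 3 undetected periods gains 65−56 = 9 per period over cooperation, then loses 56−19 = 37 per period forever once punishment starts.
Gain: 9(1 + δ + … + δ^2); loss: 37·δ^3/(1−δ).
No profitable deviation ⇔ 9(1−δ^3) ≤ 37·δ^3, i.e. δ^3 ≥ 9/(9+37) = 9/46.
Hence δ ≥ (9/46)^(1/3) ≈ 0.581.

0.581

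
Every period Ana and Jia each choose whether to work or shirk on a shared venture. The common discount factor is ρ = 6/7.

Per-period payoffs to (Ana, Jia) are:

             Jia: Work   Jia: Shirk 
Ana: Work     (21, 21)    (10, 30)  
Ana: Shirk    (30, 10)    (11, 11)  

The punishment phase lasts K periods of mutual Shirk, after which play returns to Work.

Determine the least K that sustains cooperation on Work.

2

IC: ρ(1−ρ^K)/(1−ρ) ≥ (30−21)/(21−11) = 9/10.
With ρ = 6/7: need 1 − ρ^K ≥ 9/10·(1−6/7)/(6/7), i.e. ρ^K ≤ 0.8500.
Since (6/7)^1 = 0.8571 and (6/7)^2 = 0.7347, the smallest such K is 2.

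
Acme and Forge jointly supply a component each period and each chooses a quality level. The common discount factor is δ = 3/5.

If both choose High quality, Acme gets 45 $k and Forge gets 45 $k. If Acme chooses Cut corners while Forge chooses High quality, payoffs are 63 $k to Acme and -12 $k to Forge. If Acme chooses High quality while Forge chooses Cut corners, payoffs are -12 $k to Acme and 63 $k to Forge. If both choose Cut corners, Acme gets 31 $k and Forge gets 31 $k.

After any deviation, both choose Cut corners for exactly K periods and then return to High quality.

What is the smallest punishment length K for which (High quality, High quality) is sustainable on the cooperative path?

4

IC: δ(1−δ^K)/(1−δ) ≥ (63−45)/(45−31) = 9/7.
With δ = 3/5: need 1 − δ^K ≥ 9/7·(1−3/5)/(3/5), i.e. δ^K ≤ 0.1429.
Since (3/5)^3 = 0.2160 and (3/5)^4 = 0.1296, the smallest such K is 4.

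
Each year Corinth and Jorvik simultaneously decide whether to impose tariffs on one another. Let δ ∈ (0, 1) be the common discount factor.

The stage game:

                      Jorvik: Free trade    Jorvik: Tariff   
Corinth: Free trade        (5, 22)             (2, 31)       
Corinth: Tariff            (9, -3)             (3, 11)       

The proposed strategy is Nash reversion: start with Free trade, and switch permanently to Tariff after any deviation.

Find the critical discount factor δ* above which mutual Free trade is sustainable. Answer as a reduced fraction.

Corinth's threshold: (9−5)/(9−3) = 2/3.
Jorvik's threshold: (31−22)/(31−11) = 9/20.
2/3 > 9/20, so Corinth binds and δ* = 2/3.

2/3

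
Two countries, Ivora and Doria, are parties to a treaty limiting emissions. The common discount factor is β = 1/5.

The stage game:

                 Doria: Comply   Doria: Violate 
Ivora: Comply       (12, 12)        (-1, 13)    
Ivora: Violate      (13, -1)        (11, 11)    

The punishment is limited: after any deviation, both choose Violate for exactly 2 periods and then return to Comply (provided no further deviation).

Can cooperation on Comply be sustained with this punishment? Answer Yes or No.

No

A one-shot deviation gives 13 now, then 11 for 2 periods, then back to 12.
Gain from deviating: (13−12) today; loss: (12−11) in each of the next 2 periods.
No-deviation condition: (12−11)(β+…+β^2) ≥ 13−12, i.e. β+…+β^2 ≥ 1.
At β = 1/5: β+…+β^2 = 0.2400 < 1.0000.
So cooperation is not sustainable.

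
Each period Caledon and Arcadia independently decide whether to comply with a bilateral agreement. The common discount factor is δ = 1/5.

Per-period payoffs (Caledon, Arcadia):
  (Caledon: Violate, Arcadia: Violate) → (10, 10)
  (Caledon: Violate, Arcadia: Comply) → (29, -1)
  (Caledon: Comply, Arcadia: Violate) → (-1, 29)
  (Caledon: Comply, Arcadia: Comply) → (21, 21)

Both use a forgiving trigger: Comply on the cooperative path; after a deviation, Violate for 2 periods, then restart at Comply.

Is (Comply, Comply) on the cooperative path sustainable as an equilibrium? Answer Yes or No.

IC: δ+…+δ^2 ≥ (29−21)/(21−10) = 8/11.
At δ = 1/5: partial sum = 0.2400 < 0.7273. Cooperation not sustainable.

No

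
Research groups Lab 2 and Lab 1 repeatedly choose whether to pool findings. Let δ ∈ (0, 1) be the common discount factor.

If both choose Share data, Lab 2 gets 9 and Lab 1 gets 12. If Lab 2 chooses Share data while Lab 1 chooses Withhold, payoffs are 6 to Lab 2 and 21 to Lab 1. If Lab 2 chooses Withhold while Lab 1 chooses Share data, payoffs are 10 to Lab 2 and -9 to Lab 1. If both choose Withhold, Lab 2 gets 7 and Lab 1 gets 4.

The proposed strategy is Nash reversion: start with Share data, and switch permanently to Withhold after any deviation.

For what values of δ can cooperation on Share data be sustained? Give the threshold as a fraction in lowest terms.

9/17

Lab 2: cooperation gives 9 each period; deviation gives 10 once then 7 forever.
  9/(1−δ) ≥ 10 + 7δ/(1−δ) ⇒ δ ≥ 1/3.
Lab 1: cooperation gives 12 each period; deviation gives 21 once then 4 forever.
  δ ≥ 9/17.
Both must hold, so the binding constraint is Lab 1's: δ ≥ 9/17.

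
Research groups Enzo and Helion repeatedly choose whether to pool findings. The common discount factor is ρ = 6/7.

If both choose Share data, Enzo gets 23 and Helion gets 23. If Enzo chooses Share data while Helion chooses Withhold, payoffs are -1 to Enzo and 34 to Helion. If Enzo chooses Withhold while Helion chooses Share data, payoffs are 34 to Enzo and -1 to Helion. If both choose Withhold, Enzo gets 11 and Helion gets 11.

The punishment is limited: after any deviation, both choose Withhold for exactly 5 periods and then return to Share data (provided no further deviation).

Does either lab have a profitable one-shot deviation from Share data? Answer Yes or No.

No

Comparing payoff streams over the 6 periods until play realigns: cooperate → 23(1+ρ+…+ρ^5); deviate → 34 + 11(ρ+…+ρ^5).
Cooperation is sustained iff (23−11)(ρ+…+ρ^5) ≥ 34−23.
ρ+…+ρ^5 = 6/7·(1−(6/7)^5)/(1−6/7) = 3.2240, and (34−23)/(23−11) = 0.9167.
3.2240 ≥ 0.9167, so cooperation is sustainable.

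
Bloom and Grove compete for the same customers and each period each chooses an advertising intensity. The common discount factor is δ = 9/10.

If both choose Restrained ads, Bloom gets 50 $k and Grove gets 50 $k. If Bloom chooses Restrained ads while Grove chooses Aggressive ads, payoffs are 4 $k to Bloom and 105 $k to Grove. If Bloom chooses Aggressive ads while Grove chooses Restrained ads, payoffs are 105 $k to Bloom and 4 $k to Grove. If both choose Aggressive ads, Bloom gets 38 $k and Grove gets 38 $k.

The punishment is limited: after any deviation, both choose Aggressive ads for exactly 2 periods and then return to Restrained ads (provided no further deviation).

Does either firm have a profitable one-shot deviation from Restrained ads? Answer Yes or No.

Yes

Comparing payoff streams over the 3 periods until play realigns: cooperate → 50(1+δ+…+δ^2); deviate → 105 + 38(δ+…+δ^2).
Cooperation is sustained iff (50−38)(δ+…+δ^2) ≥ 105−50.
δ+…+δ^2 = 9/10·(1−(9/10)^2)/(1−9/10) = 1.7100, and (105−50)/(50−38) = 4.5833.
1.7100 < 4.5833, so cooperation is not sustainable.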